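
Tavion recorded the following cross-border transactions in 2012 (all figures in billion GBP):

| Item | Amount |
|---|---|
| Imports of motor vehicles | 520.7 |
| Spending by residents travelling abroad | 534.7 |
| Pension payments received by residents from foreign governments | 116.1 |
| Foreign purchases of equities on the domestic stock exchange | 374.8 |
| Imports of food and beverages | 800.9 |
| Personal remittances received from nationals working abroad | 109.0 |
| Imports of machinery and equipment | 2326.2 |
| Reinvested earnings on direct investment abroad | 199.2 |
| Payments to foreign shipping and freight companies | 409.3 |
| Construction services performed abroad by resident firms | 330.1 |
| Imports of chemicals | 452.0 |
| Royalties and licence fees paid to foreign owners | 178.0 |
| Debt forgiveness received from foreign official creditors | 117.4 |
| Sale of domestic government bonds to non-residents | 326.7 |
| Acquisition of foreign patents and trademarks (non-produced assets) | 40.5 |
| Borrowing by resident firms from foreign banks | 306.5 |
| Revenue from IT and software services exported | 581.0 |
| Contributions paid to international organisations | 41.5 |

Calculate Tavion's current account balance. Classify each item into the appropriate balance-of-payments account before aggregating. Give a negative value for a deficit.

Goods: -452.0 - 2326.2 - 800.9 - 520.7 = -4099.8
Services: 581.0 - 534.7 - 178.0 + 330.1 - 409.3 = -210.9
Primary income: 199.2
Secondary income: -41.5 + 109.0 + 116.1 = 183.6
Current account = (-4099.8) + (-210.9) + 199.2 + 183.6 = -3927.9
(Excluded from the current account — financial account: foreign purchases of equities on the domestic stock exchange 374.8, sale of domestic government bonds to non-residents 326.7, borrowing by resident firms from foreign banks 306.5; capital account: debt forgiveness received from foreign official creditors 117.4, acquisition of foreign patents and trademarks (non-produced assets) 40.5.)

-3927.9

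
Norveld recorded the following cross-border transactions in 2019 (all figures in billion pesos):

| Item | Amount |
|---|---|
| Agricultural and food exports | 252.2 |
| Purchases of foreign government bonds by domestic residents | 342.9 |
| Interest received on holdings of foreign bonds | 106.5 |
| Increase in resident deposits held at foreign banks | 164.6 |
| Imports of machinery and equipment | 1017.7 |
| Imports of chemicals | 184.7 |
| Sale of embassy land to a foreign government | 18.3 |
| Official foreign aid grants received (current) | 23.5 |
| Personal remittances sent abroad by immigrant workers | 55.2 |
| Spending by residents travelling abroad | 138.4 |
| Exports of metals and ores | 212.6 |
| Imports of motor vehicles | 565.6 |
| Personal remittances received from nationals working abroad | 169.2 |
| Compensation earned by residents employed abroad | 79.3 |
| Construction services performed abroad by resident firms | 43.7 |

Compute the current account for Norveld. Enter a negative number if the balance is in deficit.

-1074.6

Goods: -184.7 - 565.6 + 252.2 + 212.6 - 1017.7 = -1303.2
Services: 43.7 - 138.4 = -94.7
Primary income: 79.3 + 106.5 = 185.8
Secondary income: 23.5 - 55.2 + 169.2 = 137.5
Current account = (-1303.2) + (-94.7) + 185.8 + 137.5 = -1074.6
(Excluded from the current account — financial account: purchases of foreign government bonds by domestic residents 342.9, increase in resident deposits held at foreign banks 164.6; capital account: sale of embassy land to a foreign government 18.3.)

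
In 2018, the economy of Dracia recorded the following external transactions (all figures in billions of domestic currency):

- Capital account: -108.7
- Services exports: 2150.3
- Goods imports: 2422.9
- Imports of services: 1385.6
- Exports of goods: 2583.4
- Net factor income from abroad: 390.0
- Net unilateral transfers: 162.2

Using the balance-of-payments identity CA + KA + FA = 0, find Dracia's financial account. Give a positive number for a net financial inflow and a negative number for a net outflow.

-1368.7

Goods balance = 2583.4 - 2422.9 = 160.5
Services balance = 2150.3 - 1385.6 = 764.7
Trade balance (goods + services) = 160.5 + 764.7 = 925.2
Net primary income = 390.0
Net secondary income = 162.2
Current account = 925.2 + 390.0 + 162.2 = 1477.4
Financial account = -(1477.4 + (-108.7)) = -1368.7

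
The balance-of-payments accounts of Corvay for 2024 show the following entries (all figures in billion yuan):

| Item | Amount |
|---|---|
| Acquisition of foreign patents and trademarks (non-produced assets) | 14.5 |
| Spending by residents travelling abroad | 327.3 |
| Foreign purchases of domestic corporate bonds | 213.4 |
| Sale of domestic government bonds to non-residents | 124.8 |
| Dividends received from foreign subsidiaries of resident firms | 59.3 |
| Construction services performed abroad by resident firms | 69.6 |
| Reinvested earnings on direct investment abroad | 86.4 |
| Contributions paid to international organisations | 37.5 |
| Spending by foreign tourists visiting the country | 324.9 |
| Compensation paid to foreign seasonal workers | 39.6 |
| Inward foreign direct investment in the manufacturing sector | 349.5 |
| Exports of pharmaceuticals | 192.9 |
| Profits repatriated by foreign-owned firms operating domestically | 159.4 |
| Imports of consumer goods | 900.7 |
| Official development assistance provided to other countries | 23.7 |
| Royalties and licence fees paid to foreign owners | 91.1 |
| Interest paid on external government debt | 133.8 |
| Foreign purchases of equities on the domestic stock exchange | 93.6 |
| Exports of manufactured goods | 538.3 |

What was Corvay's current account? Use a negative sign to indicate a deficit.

Goods: 192.9 - 900.7 + 538.3 = -169.5
Services: -91.1 - 327.3 + 69.6 + 324.9 = -23.9
Primary income: -159.4 + 59.3 - 39.6 + 86.4 - 133.8 = -187.1
Secondary income: -23.7 - 37.5 = -61.2
Current account = (-169.5) + (-23.9) + (-187.1) + (-61.2) = -441.7
(Excluded from the current account — capital account: acquisition of foreign patents and trademarks (non-produced assets) 14.5; financial account: foreign purchases of domestic corporate bonds 213.4, sale of domestic government bonds to non-residents 124.8, inward foreign direct investment in the manufacturing sector 349.5, foreign purchases of equities on the domestic stock exchange 93.6.)

-441.7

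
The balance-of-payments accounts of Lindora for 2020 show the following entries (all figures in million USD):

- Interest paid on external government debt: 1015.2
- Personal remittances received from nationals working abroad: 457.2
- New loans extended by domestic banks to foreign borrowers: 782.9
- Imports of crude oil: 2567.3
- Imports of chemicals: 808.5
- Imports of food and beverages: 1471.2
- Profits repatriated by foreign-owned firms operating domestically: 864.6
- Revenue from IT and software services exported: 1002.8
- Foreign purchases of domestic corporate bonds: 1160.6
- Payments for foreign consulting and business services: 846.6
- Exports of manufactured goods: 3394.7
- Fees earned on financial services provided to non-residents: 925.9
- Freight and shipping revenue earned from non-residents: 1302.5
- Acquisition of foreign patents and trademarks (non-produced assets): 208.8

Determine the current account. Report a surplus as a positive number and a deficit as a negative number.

Goods: -2567.3 - 808.5 + 3394.7 - 1471.2 = -1452.3
Services: 1002.8 + 925.9 + 1302.5 - 846.6 = 2384.6
Primary income: -1015.2 - 864.6 = -1879.8
Secondary income: 457.2
Current account = (-1452.3) + 2384.6 + (-1879.8) + 457.2 = -490.3
(Excluded from the current account — financial account: new loans extended by domestic banks to foreign borrowers 782.9, foreign purchases of domestic corporate bonds 1160.6; capital account: acquisition of foreign patents and trademarks (non-produced assets) 208.8.)

-490.3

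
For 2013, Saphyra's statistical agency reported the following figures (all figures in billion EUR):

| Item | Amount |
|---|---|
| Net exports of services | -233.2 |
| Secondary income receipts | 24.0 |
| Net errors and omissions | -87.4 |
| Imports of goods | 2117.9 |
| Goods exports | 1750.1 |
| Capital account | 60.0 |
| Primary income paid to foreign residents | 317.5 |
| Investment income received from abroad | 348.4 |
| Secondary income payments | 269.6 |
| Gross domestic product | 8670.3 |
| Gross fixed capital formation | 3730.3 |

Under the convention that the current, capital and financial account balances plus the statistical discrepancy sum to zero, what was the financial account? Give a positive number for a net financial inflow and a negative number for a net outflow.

Goods balance = 1750.1 - 2117.9 = -367.8
Services balance = -233.2
Trade balance (goods + services) = -367.8 + (-233.2) = -601.0
Net primary income = 348.4 - 317.5 = 30.9
Net secondary income = 24.0 - 269.6 = -245.6
Current account = -601.0 + 30.9 + (-245.6) = -815.7
Financial account = -(-815.7 + 60.0 + (-87.4)) = 843.1

843.1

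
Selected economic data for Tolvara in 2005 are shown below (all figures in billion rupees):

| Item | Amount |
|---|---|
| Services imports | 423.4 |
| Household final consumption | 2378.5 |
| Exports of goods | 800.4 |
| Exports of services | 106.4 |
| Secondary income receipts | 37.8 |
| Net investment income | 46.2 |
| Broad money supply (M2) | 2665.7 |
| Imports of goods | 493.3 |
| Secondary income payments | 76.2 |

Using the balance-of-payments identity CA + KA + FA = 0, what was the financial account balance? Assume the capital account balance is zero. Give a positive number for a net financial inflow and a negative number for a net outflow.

Goods balance = 800.4 - 493.3 = 307.1
Services balance = 106.4 - 423.4 = -317.0
Trade balance (goods + services) = 307.1 + (-317.0) = -9.9
Net primary income = 46.2
Net secondary income = 37.8 - 76.2 = -38.4
Current account = -9.9 + 46.2 + (-38.4) = -2.1
Financial account = -(-2.1) = 2.1

2.1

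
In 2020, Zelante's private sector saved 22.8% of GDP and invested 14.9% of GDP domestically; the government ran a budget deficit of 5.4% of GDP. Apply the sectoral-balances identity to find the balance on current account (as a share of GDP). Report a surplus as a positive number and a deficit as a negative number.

2.5

By the sectoral-balances identity, CA = (S_private - I) + (T - G).
Private balance = 22.8 - 14.9 = 7.9
Government balance (T - G) = -5.4
CA = 7.9 + (-5.4) = 2.5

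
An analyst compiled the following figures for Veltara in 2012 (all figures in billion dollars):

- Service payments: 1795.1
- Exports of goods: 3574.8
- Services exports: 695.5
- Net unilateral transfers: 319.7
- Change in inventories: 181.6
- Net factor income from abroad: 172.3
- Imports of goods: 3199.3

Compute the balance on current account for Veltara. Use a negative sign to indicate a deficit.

Goods balance = 3574.8 - 3199.3 = 375.5
Services balance = 695.5 - 1795.1 = -1099.6
Trade balance (goods + services) = 375.5 + (-1099.6) = -724.1
Net primary income = 172.3
Net secondary income = 319.7
Current account = -724.1 + 172.3 + 319.7 = -232.1

-232.1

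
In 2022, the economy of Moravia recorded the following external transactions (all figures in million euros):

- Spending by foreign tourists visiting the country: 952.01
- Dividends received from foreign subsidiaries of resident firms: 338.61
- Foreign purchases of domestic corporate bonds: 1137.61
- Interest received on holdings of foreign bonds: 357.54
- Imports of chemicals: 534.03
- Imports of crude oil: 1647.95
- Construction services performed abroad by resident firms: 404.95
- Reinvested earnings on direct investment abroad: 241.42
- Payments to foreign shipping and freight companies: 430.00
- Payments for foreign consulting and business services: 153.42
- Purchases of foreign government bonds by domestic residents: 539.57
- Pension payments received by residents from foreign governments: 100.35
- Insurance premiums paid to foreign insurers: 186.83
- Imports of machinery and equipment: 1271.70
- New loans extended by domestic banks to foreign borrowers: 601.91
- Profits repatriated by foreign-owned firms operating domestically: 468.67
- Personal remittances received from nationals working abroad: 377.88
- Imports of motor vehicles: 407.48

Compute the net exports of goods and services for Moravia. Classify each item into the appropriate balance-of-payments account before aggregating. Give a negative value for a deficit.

-3274.45

Goods: -534.03 - 1271.70 - 407.48 - 1647.95 = -3861.16
Services: 404.95 - 186.83 + 952.01 - 153.42 - 430.00 = 586.71
Trade balance = -3861.16 + 586.71 = -3274.45
(Excluded from the trade balance — primary income: dividends received from foreign subsidiaries of resident firms 338.61, interest received on holdings of foreign bonds 357.54, reinvested earnings on direct investment abroad 241.42, profits repatriated by foreign-owned firms operating domestically 468.67; financial account: foreign purchases of domestic corporate bonds 1137.61, purchases of foreign government bonds by domestic residents 539.57, new loans extended by domestic banks to foreign borrowers 601.91; secondary income: pension payments received by residents from foreign governments 100.35, personal remittances received from nationals working abroad 377.88.)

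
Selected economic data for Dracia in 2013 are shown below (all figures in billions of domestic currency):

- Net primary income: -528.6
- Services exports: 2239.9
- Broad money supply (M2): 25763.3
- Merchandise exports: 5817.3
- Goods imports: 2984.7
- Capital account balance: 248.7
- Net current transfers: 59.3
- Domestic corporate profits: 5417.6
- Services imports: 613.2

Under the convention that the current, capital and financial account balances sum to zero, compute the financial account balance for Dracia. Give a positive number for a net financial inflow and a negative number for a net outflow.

-4238.7

Goods balance = 5817.3 - 2984.7 = 2832.6
Services balance = 2239.9 - 613.2 = 1626.7
Trade balance (goods + services) = 2832.6 + 1626.7 = 4459.3
Net primary income = -528.6
Net secondary income = 59.3
Current account = 4459.3 + (-528.6) + 59.3 = 3990.0
Financial account = -(3990.0 + 248.7) = -4238.7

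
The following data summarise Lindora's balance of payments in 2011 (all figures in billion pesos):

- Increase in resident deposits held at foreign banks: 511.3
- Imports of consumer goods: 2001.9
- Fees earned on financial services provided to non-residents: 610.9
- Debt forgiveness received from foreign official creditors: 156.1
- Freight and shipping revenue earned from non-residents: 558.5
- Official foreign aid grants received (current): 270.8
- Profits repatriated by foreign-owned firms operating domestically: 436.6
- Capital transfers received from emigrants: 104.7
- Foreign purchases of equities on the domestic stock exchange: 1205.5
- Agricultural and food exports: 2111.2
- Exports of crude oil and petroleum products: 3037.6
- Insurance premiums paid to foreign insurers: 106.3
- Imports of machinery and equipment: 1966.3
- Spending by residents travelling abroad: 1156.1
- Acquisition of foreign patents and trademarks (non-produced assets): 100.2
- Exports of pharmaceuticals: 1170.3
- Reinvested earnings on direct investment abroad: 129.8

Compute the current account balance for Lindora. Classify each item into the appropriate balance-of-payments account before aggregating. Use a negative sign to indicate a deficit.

2221.9

Goods: 3037.6 - 1966.3 + 1170.3 + 2111.2 - 2001.9 = 2350.9
Services: 558.5 - 106.3 - 1156.1 + 610.9 = -93.0
Primary income: 129.8 - 436.6 = -306.8
Secondary income: 270.8
Current account = 2350.9 + (-93.0) + (-306.8) + 270.8 = 2221.9
(Excluded from the current account — financial account: increase in resident deposits held at foreign banks 511.3, foreign purchases of equities on the domestic stock exchange 1205.5; capital account: debt forgiveness received from foreign official creditors 156.1, capital transfers received from emigrants 104.7, acquisition of foreign patents and trademarks (non-produced assets) 100.2.)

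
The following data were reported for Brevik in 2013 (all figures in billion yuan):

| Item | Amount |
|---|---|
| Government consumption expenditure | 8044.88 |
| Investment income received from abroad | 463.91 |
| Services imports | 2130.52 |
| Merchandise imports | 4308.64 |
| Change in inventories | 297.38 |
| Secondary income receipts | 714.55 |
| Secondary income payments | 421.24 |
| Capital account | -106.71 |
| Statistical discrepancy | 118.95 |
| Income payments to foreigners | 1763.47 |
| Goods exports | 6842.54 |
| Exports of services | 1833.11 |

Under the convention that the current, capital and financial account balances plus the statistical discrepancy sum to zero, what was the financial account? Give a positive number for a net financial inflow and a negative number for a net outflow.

Goods balance = 6842.54 - 4308.64 = 2533.90
Services balance = 1833.11 - 2130.52 = -297.41
Trade balance (goods + services) = 2533.90 + (-297.41) = 2236.49
Net primary income = 463.91 - 1763.47 = -1299.56
Net secondary income = 714.55 - 421.24 = 293.31
Current account = 2236.49 + (-1299.56) + 293.31 = 1230.24
Financial account = -(1230.24 + (-106.71) + 118.95) = -1242.48

-1242.48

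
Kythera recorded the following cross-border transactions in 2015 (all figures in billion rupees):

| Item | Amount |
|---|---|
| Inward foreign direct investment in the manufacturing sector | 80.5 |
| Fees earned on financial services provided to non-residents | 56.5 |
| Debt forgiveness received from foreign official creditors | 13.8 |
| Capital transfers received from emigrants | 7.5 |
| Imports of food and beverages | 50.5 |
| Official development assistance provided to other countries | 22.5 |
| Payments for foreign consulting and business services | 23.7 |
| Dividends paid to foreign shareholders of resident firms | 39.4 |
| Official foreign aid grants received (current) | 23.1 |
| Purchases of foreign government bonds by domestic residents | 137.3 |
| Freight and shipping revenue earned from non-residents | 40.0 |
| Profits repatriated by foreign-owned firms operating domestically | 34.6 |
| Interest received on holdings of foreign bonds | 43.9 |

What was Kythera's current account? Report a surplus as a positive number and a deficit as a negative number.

Goods: -50.5
Services: 56.5 + 40.0 - 23.7 = 72.8
Primary income: -39.4 + 43.9 - 34.6 = -30.1
Secondary income: -22.5 + 23.1 = 0.6
Current account = (-50.5) + 72.8 + (-30.1) + 0.6 = -7.2
(Excluded from the current account — financial account: inward foreign direct investment in the manufacturing sector 80.5, purchases of foreign government bonds by domestic residents 137.3; capital account: debt forgiveness received from foreign official creditors 13.8, capital transfers received from emigrants 7.5.)

-7.2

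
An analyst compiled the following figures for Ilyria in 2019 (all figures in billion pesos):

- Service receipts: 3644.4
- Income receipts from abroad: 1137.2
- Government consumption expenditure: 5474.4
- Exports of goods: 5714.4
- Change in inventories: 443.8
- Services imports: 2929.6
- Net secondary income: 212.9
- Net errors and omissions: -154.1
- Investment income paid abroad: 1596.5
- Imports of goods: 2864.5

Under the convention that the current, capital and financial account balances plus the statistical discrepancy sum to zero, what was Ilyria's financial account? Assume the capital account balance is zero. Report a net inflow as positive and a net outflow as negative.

Goods balance = 5714.4 - 2864.5 = 2849.9
Services balance = 3644.4 - 2929.6 = 714.8
Trade balance (goods + services) = 2849.9 + 714.8 = 3564.7
Net primary income = 1137.2 - 1596.5 = -459.3
Net secondary income = 212.9
Current account = 3564.7 + (-459.3) + 212.9 = 3318.3
Financial account = -(3318.3 + (-154.1)) = -3164.2

-3164.2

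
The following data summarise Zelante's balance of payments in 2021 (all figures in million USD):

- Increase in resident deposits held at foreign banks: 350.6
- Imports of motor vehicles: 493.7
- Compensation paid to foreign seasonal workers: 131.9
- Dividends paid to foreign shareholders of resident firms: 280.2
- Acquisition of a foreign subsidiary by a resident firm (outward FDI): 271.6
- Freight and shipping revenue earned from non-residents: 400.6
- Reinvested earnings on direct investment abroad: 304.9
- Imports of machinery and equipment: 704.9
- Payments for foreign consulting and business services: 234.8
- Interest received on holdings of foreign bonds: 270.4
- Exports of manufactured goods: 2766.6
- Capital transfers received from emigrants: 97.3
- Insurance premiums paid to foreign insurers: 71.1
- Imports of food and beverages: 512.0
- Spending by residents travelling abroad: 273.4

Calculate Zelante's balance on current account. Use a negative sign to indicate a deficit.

1040.5

Goods: 2766.6 - 493.7 - 704.9 - 512.0 = 1056.0
Services: -234.8 + 400.6 - 273.4 - 71.1 = -178.7
Primary income: 304.9 - 131.9 - 280.2 + 270.4 = 163.2
Current account = 1056.0 + (-178.7) + 163.2 = 1040.5
(Excluded from the current account — financial account: increase in resident deposits held at foreign banks 350.6, acquisition of a foreign subsidiary by a resident firm (outward FDI) 271.6; capital account: capital transfers received from emigrants 97.3.)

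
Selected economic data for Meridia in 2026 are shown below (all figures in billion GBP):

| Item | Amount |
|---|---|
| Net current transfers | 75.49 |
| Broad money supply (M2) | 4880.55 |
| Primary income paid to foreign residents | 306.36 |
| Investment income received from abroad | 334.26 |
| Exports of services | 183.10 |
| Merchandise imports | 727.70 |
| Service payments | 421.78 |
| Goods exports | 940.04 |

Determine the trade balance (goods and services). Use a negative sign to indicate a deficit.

Goods balance = 940.04 - 727.70 = 212.34
Services balance = 183.10 - 421.78 = -238.68
Trade balance (goods + services) = 212.34 + (-238.68) = -26.34

-26.34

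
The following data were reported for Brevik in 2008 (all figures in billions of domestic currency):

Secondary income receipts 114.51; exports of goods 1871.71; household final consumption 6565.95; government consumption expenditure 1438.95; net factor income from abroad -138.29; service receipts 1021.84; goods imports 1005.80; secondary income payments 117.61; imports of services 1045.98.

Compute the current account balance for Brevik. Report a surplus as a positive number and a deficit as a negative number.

Goods balance = 1871.71 - 1005.80 = 865.91
Services balance = 1021.84 - 1045.98 = -24.14
Trade balance (goods + services) = 865.91 + (-24.14) = 841.77
Net primary income = -138.29
Net secondary income = 114.51 - 117.61 = -3.10
Current account = 841.77 + (-138.29) + (-3.10) = 700.38

700.38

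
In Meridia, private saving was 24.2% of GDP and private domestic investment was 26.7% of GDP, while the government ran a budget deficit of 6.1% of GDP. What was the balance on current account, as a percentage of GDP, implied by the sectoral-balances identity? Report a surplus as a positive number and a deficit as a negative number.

-8.6

By the sectoral-balances identity, CA = (S_private - I) + (T - G).
Private balance = 24.2 - 26.7 = -2.5
Government balance (T - G) = -6.1
CA = -2.5 + (-6.1) = -8.6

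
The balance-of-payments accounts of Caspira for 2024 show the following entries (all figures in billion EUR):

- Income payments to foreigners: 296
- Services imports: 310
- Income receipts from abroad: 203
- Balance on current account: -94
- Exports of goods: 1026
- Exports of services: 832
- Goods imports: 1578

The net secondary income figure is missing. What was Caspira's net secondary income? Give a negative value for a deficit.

29

Current account = goods balance + services balance + net primary income + net secondary income
Sum of the known components = -123
Net secondary income = CA - (known components) = -94 - (-123) = 29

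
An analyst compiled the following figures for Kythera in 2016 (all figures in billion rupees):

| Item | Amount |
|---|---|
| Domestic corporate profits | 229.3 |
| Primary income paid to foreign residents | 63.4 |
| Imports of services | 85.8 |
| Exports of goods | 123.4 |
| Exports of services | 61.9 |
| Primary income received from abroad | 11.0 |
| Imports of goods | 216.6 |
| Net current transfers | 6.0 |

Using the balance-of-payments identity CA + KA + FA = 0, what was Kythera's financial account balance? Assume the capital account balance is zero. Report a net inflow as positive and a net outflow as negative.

Goods balance = 123.4 - 216.6 = -93.2
Services balance = 61.9 - 85.8 = -23.9
Trade balance (goods + services) = -93.2 + (-23.9) = -117.1
Net primary income = 11.0 - 63.4 = -52.4
Net secondary income = 6.0
Current account = -117.1 + (-52.4) + 6.0 = -163.5
Financial account = -(-163.5) = 163.5

163.5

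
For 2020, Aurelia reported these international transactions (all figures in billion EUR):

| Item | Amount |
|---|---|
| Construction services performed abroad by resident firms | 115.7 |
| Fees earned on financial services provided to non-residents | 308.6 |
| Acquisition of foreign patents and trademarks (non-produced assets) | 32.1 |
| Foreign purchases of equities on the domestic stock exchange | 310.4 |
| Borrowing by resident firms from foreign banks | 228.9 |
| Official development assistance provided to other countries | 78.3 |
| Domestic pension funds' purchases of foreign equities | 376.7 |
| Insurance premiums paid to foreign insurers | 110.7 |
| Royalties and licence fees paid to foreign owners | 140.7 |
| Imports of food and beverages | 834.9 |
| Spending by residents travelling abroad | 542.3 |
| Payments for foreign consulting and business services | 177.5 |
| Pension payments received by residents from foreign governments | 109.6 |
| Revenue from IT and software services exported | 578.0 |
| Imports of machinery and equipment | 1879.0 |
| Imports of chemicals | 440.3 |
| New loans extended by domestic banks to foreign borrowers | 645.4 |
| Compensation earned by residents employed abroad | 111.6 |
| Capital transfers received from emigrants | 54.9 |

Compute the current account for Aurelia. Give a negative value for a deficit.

Goods: -1879.0 - 834.9 - 440.3 = -3154.2
Services: 115.7 + 308.6 + 578.0 - 542.3 - 110.7 - 177.5 - 140.7 = 31.1
Primary income: 111.6
Secondary income: 109.6 - 78.3 = 31.3
Current account = (-3154.2) + 31.1 + 111.6 + 31.3 = -2980.2
(Excluded from the current account — capital account: acquisition of foreign patents and trademarks (non-produced assets) 32.1, capital transfers received from emigrants 54.9; financial account: foreign purchases of equities on the domestic stock exchange 310.4, borrowing by resident firms from foreign banks 228.9, domestic pension funds' purchases of foreign equities 376.7, new loans extended by domestic banks to foreign borrowers 645.4.)

-2980.2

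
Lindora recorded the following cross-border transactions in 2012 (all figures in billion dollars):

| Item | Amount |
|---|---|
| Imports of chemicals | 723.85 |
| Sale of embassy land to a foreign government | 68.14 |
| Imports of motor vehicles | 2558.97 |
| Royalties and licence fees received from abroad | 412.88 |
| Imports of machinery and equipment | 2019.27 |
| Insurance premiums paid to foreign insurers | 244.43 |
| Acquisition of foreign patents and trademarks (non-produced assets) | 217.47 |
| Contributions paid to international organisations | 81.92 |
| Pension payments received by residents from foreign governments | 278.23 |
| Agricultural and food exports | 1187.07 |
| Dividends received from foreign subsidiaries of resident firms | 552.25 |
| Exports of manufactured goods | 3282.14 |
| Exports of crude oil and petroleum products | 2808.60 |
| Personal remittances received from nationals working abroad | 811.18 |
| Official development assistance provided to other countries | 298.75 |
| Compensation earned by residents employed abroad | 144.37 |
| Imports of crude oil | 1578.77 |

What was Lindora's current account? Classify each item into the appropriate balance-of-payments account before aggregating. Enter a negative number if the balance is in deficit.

1970.76

Goods: -2558.97 - 2019.27 - 723.85 + 2808.60 + 3282.14 - 1578.77 + 1187.07 = 396.95
Services: -244.43 + 412.88 = 168.45
Primary income: 144.37 + 552.25 = 696.62
Secondary income: -298.75 - 81.92 + 811.18 + 278.23 = 708.74
Current account = 396.95 + 168.45 + 696.62 + 708.74 = 1970.76
(Excluded from the current account — capital account: sale of embassy land to a foreign government 68.14, acquisition of foreign patents and trademarks (non-produced assets) 217.47.)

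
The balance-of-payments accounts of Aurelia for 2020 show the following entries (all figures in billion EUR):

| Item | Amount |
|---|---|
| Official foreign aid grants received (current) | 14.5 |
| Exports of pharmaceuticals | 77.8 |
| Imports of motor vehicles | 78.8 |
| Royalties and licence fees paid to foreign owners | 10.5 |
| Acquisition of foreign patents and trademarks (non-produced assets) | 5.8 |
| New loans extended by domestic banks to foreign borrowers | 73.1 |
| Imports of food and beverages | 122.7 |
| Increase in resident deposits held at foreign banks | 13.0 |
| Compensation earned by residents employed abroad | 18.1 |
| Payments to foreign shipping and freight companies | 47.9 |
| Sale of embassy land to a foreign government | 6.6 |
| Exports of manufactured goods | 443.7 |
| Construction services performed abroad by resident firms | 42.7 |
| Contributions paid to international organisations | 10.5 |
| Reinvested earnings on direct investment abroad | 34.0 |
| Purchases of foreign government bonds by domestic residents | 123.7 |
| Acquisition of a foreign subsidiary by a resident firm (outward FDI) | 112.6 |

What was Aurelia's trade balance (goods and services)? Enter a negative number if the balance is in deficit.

Goods: -78.8 - 122.7 + 77.8 + 443.7 = 320.0
Services: -47.9 + 42.7 - 10.5 = -15.7
Trade balance = 320.0 + (-15.7) = 304.3
(Excluded from the trade balance — secondary income: official foreign aid grants received (current) 14.5, contributions paid to international organisations 10.5; capital account: acquisition of foreign patents and trademarks (non-produced assets) 5.8, sale of embassy land to a foreign government 6.6; financial account: new loans extended by domestic banks to foreign borrowers 73.1, increase in resident deposits held at foreign banks 13.0, purchases of foreign government bonds by domestic residents 123.7, acquisition of a foreign subsidiary by a resident firm (outward FDI) 112.6; primary income: compensation earned by residents employed abroad 18.1, reinvested earnings on direct investment abroad 34.0.)

304.3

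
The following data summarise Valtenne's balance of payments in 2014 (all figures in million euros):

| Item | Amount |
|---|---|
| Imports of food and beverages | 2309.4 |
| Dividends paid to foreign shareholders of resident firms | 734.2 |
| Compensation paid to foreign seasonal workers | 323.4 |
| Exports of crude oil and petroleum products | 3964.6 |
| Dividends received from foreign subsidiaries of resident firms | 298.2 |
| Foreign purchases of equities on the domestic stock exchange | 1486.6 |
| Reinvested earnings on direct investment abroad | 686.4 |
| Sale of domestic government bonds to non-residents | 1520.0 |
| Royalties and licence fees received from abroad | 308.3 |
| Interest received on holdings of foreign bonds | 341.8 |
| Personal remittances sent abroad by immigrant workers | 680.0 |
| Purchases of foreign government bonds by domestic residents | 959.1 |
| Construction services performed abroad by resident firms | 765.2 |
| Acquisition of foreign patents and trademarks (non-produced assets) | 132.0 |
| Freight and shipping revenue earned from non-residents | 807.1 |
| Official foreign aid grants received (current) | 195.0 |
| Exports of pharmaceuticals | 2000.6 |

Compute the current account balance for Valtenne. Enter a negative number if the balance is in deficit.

5320.2

Goods: 3964.6 - 2309.4 + 2000.6 = 3655.8
Services: 308.3 + 765.2 + 807.1 = 1880.6
Primary income: -734.2 + 341.8 + 298.2 - 323.4 + 686.4 = 268.8
Secondary income: -680.0 + 195.0 = -485.0
Current account = 3655.8 + 1880.6 + 268.8 + (-485.0) = 5320.2
(Excluded from the current account — financial account: foreign purchases of equities on the domestic stock exchange 1486.6, sale of domestic government bonds to non-residents 1520.0, purchases of foreign government bonds by domestic residents 959.1; capital account: acquisition of foreign patents and trademarks (non-produced assets) 132.0.)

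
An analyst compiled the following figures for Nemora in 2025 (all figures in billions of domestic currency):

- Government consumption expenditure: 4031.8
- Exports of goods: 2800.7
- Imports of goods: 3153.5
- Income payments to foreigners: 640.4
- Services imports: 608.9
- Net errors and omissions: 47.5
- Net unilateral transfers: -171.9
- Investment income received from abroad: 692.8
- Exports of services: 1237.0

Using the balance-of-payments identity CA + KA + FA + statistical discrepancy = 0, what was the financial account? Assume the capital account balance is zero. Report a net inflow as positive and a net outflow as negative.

Goods balance = 2800.7 - 3153.5 = -352.8
Services balance = 1237.0 - 608.9 = 628.1
Trade balance (goods + services) = -352.8 + 628.1 = 275.3
Net primary income = 692.8 - 640.4 = 52.4
Net secondary income = -171.9
Current account = 275.3 + 52.4 + (-171.9) = 155.8
Financial account = -(155.8 + 47.5) = -203.3

-203.3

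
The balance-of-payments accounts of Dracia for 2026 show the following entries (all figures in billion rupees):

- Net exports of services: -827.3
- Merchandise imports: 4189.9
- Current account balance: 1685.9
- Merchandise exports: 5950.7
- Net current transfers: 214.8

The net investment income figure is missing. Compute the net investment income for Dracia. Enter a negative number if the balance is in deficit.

Current account = goods balance + services balance + net primary income + net secondary income
Sum of the known components = 1148.3
Net investment income = CA - (known components) = 1685.9 - 1148.3 = 537.6

537.6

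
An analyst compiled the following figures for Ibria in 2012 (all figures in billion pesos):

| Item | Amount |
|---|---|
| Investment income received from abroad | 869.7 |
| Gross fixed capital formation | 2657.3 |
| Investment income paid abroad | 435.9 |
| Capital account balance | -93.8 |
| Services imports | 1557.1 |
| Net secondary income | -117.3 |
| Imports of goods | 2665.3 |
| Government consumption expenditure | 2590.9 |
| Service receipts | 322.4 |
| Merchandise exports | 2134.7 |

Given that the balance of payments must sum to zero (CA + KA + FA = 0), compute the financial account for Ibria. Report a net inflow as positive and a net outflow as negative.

1542.6

Goods balance = 2134.7 - 2665.3 = -530.6
Services balance = 322.4 - 1557.1 = -1234.7
Trade balance (goods + services) = -530.6 + (-1234.7) = -1765.3
Net primary income = 869.7 - 435.9 = 433.8
Net secondary income = -117.3
Current account = -1765.3 + 433.8 + (-117.3) = -1448.8
Financial account = -(-1448.8 + (-93.8)) = 1542.6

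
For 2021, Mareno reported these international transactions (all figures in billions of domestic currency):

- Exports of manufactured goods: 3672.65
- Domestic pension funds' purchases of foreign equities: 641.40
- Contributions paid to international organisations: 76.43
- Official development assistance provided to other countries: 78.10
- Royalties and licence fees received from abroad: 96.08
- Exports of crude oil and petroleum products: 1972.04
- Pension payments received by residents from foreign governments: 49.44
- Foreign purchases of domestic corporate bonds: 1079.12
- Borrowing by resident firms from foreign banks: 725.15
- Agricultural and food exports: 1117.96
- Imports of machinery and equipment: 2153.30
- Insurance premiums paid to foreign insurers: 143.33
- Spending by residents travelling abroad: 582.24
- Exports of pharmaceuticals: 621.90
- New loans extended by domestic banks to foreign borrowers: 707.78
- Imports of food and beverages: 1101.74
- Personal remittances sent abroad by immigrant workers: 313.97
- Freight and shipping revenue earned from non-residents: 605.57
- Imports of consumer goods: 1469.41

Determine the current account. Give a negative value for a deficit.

2217.12

Goods: -1469.41 - 1101.74 - 2153.30 + 1117.96 + 3672.65 + 621.90 + 1972.04 = 2660.10
Services: -582.24 + 96.08 + 605.57 - 143.33 = -23.92
Secondary income: -76.43 - 313.97 - 78.10 + 49.44 = -419.06
Current account = 2660.10 + (-23.92) + (-419.06) = 2217.12
(Excluded from the current account — financial account: domestic pension funds' purchases of foreign equities 641.40, foreign purchases of domestic corporate bonds 1079.12, borrowing by resident firms from foreign banks 725.15, new loans extended by domestic banks to foreign borrowers 707.78.)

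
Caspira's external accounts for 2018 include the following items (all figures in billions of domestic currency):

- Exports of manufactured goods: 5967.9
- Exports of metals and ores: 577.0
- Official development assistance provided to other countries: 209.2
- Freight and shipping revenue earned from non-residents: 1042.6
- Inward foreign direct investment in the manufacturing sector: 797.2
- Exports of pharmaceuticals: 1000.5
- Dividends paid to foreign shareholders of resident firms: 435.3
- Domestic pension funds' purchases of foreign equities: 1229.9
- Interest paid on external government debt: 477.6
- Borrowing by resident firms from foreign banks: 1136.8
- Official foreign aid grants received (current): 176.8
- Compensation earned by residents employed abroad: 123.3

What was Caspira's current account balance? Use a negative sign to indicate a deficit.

7766.0

Goods: 5967.9 + 577.0 + 1000.5 = 7545.4
Services: 1042.6
Primary income: 123.3 - 435.3 - 477.6 = -789.6
Secondary income: -209.2 + 176.8 = -32.4
Current account = 7545.4 + 1042.6 + (-789.6) + (-32.4) = 7766.0
(Excluded from the current account — financial account: inward foreign direct investment in the manufacturing sector 797.2, domestic pension funds' purchases of foreign equities 1229.9, borrowing by resident firms from foreign banks 1136.8.)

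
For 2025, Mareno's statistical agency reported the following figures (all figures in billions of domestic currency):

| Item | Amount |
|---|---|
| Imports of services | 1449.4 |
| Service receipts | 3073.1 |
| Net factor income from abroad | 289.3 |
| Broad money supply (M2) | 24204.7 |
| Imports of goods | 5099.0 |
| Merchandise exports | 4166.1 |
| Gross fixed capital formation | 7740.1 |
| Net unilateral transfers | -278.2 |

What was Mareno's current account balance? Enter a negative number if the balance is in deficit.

Goods balance = 4166.1 - 5099.0 = -932.9
Services balance = 3073.1 - 1449.4 = 1623.7
Trade balance (goods + services) = -932.9 + 1623.7 = 690.8
Net primary income = 289.3
Net secondary income = -278.2
Current account = 690.8 + 289.3 + (-278.2) = 701.9

701.9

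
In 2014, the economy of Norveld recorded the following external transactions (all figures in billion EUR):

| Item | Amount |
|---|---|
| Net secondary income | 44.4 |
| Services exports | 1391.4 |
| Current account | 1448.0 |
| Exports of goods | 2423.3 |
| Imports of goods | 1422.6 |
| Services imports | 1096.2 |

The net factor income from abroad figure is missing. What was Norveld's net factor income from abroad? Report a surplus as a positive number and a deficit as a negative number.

Current account = goods balance + services balance + net primary income + net secondary income
Sum of the known components = 1340.3
Net factor income from abroad = CA - (known components) = 1448.0 - 1340.3 = 107.7

107.7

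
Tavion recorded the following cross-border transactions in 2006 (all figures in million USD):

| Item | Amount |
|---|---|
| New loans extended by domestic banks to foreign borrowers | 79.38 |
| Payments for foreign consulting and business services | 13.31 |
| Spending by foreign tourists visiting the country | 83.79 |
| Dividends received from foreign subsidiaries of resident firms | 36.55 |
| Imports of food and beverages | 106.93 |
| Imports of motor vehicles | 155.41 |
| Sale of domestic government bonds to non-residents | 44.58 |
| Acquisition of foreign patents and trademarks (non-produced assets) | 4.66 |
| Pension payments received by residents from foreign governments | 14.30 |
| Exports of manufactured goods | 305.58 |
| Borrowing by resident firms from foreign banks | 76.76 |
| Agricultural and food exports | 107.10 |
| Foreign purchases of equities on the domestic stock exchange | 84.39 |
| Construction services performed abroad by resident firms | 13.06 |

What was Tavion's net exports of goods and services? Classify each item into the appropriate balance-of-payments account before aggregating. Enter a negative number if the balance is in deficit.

233.88

Goods: -155.41 + 305.58 + 107.10 - 106.93 = 150.34
Services: 83.79 - 13.31 + 13.06 = 83.54
Trade balance = 150.34 + 83.54 = 233.88
(Excluded from the trade balance — financial account: new loans extended by domestic banks to foreign borrowers 79.38, sale of domestic government bonds to non-residents 44.58, borrowing by resident firms from foreign banks 76.76, foreign purchases of equities on the domestic stock exchange 84.39; primary income: dividends received from foreign subsidiaries of resident firms 36.55; capital account: acquisition of foreign patents and trademarks (non-produced assets) 4.66; secondary income: pension payments received by residents from foreign governments 14.30.)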